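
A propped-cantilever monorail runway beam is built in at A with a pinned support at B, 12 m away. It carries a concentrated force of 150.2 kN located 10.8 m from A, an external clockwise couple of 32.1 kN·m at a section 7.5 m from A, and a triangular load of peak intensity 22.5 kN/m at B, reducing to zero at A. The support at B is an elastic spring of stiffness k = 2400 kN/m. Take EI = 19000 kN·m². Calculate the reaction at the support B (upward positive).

Release the roller at B. Primary structure: cantilever fixed at A.
Deflection at B on the released cantilever, summing each load's contribution:
  point load 150.2 at a = 10.8: Pa²(3L − a)/(6EI) = 73581/EI
  clockwise couple 32.1 at a = 7.5: M₀a(2L − a)/(2EI) = 1986/EI
  triangular load, peak 22.5 at the free end: 11w₀L⁴/(120EI) = 42768/EI
  δ_0 = 118335/EI
Flexibility coefficient — unit upward force at B: δ_{BB} = L³/(3EI) = 576/EI.
With EI = 19000 kN·m²: δ_0 = 6.2282 m and δ_{BB} = 0.030316 m/kN.
Compatibility — the spring shortens by R_B/k under the reaction it provides: δ_0 − R_B·δ_{BB} = R_B/k. With 1/k = 0.000417 m/kN, R_B = δ_0 / (δ_{BB} + 1/k) = 6.2282 / (0.030316 + 0.000417) = 202.7 kN.

R_B = 202.7 kN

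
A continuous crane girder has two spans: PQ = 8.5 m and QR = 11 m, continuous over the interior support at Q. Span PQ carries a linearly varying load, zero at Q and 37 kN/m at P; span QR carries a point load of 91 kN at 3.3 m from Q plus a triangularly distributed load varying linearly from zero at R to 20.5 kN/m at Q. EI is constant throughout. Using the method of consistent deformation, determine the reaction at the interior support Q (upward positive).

R_Q = 245.9 kN

Take M_Q as the redundant. Released structure: two simple spans PQ and QR with a hinge at Q.
Discontinuity in slope at Q on the released structure — sum the simple-span end rotations:
  span PQ: triangular load, peak 37: 7w₀L³/(360EI) = 441.8/EI
  span QR: point load 91 at a = 3.3: Pab(L + b)/(6LEI) = 655.2/EI
  span QR: triangular load, peak 20.5: w₀L³/(45EI) = 606.3/EI
  relative rotation θ_0 = (441.8 + 1261)/EI = 1703/EI
A unit hogging moment at Q produces rotation L₁/(3EI) + L₂/(3EI) = 6.5/EI.
Compatibility: M_Q·(L₁+L₂)/(3EI) = θ_0, giving M_Q = 262.1 kN·m (hogging).
Span PQ, ΣM about P with M_Q applied at Q: R_Q^{PQ}·8.5 = 445.5 + 262.1, so R_Q^{PQ} = 83.25 kN and R_P = 157.2 − 83.25 = 74 kN.
Span QR, ΣM about R: R_Q^{QR}·11 = 1528 + 262.1, so R_Q^{QR} = 162.7 kN and R_R = 203.8 − 162.7 = 41.06 kN.
R_Q = 83.25 + 162.7 = 245.9 kN.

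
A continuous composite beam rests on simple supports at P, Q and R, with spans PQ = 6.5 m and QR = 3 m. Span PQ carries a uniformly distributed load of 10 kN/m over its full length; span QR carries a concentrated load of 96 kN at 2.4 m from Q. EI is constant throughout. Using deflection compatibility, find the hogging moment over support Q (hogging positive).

Take M_Q as the redundant. Released structure: two simple spans PQ and QR with a hinge at Q.
Discontinuity in slope at Q on the released structure — sum the simple-span end rotations:
  span PQ: UDL 10: wL³/(24EI) = 114.4/EI
  span QR: point load 96 at a = 2.4: Pab(L + b)/(6LEI) = 27.65/EI
  relative rotation θ_0 = (114.4 + 27.65)/EI = 142.1/EI
A unit hogging moment at Q produces rotation L₁/(3EI) + L₂/(3EI) = 3.167/EI.
Slope continuity at Q: θ_0 = M_Q·3.167/EI, so M_Q = 142.1/3.167 = 44.87 kN·m (hogging).

M_Q = 44.87 kN·m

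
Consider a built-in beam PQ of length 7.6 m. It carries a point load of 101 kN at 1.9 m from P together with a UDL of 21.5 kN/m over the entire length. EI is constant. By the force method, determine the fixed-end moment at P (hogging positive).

M_P = 211.4 kN·m

Take the two fixed-end moments M_P, M_Q as redundants; the released structure is the simple span PQ.
End rotations of the released simple span under the applied load (×1/EI):
  at P: point load 101 at a = 1.9: Pab(L + b)/(6LEI) = 319/EI
  at Q: point load 101 at a = 1.9: Pab(L + a)/(6LEI) = 227.9/EI
  at P: UDL 21.5: wL³/(24EI) = 393.2/EI
  at Q: UDL 21.5: wL³/(24EI) = 393.2/EI
  θ_P0 = 712.3/EI,  θ_Q0 = 621.1/EI
Flexibility coefficients: a unit moment at one end gives L/(3EI) there and L/(6EI) at the far end, so f₁₁ = f₂₂ = 2.533/EI and f₁₂ = f₂₁ = 1.267/EI.
Compatibility — zero rotation at each built-in end:
  2.533 M_P + 1.267 M_Q = 712.3
  1.267 M_P + 2.533 M_Q = 621.1
Solving the pair gives M_P = 211.4 kN·m and M_Q = 139.5 kN·m (hogging).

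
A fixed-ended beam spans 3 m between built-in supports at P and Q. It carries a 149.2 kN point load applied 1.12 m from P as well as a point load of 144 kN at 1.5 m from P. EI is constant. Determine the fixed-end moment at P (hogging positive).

Take the two fixed-end moments M_P, M_Q as redundants; the released structure is the simple span PQ.
On the primary (simply-supported) span, the end slopes from the loading are:
  at P: point load 149.2 at a = 1.12: Pab(L + b)/(6LEI) = 85.17/EI
  at Q: point load 149.2 at a = 1.12: Pab(L + a)/(6LEI) = 71.91/EI
  at P: point load 144 at a = 1.5: Pab(L + b)/(6LEI) = 81/EI
  at Q: point load 144 at a = 1.5: Pab(L + a)/(6LEI) = 81/EI
  θ_P0 = 166.2/EI,  θ_Q0 = 152.9/EI
Flexibility coefficients: a unit moment at one end gives L/(3EI) there and L/(6EI) at the far end, so f₁₁ = f₂₂ = 1/EI and f₁₂ = f₂₁ = 0.5/EI.
Compatibility — zero rotation at each built-in end:
  1 M_P + 0.5 M_Q = 166.2
  0.5 M_P + 1 M_Q = 152.9
Solving the pair gives M_P = 119.6 kN·m and M_Q = 93.09 kN·m (hogging).

M_P = 119.6 kN·m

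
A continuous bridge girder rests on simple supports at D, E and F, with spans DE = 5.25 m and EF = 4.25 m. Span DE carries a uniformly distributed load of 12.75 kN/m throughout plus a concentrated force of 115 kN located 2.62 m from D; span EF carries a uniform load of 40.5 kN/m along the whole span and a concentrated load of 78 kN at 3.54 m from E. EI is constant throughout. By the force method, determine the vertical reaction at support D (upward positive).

Take M_E as the redundant. Released structure: two simple spans DE and EF with a hinge at E.
End slopes at the hinge E, treating each span as simply supported:
  span DE: UDL 12.75: wL³/(24EI) = 76.87/EI
  span DE: point load 115 at a = 2.62: Pab(L + a)/(6LEI) = 198/EI
  span EF: UDL 40.5: wL³/(24EI) = 129.5/EI
  span EF: point load 78 at a = 3.54: Pab(L + b)/(6LEI) = 38.13/EI
  relative rotation θ_0 = (274.9 + 167.7)/EI = 442.5/EI
A unit hogging moment at E produces rotation L₁/(3EI) + L₂/(3EI) = 3.167/EI.
Compatibility: M_E·(L₁+L₂)/(3EI) = θ_0, giving M_E = 139.7 kN·m (hogging).
Span DE, ΣM about D with M_E applied at E: R_E^{DE}·5.25 = 477 + 139.7, so R_E^{DE} = 117.5 kN and R_D = 181.9 − 117.5 = 64.46 kN.

R_D = 64.46 kN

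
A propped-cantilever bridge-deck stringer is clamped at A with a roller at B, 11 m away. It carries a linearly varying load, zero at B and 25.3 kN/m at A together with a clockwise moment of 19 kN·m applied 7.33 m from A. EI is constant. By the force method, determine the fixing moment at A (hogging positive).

Release the roller at B. Primary structure: cantilever fixed at A.
Deflection at B on the released cantilever, summing each load's contribution:
  triangular load, peak 25.3 at the fixed end: w₀L⁴/(30EI) = 12347/EI
  clockwise couple 19 at a = 7.33: M₀a(2L − a)/(2EI) = 1022/EI
  δ_0 = 13369/EI
Tip deflection under a unit load at B: L³/(3EI) = 443.7/EI.
Compatibility at B: δ_0 − R_B·δ_{BB} = 0, so R_B = 13369/443.7 = 30.13 kN.
Moment equilibrium about A: M_A = Σ(load moments about A) − R_B·L = 529.2 − 30.13×11 = 197.8 kN·m.

M_A = 197.8 kN·m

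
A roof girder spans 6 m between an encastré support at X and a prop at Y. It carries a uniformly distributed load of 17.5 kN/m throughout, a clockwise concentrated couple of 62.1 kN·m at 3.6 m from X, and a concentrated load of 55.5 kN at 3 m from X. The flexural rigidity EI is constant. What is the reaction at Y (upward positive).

Remove the prop at Y; the released (primary) structure is a cantilever built in at X.
Free-end deflection of the primary structure under the applied loading (downward +):
  UDL 17.5: wL⁴/(8EI) = 2835/EI
  clockwise couple 62.1 at a = 3.6: M₀a(2L − a)/(2EI) = 939/EI
  point load 55.5 at a = 3: Pa²(3L − a)/(6EI) = 1249/EI
  δ_0 = 5023/EI
Flexibility coefficient — unit upward force at Y: δ_{YY} = L³/(3EI) = 72/EI.
The prop prevents deflection at Y: R_Y = δ_0/δ_{YY} = 5023/72 = 69.76 kN.

R_Y = 69.76 kN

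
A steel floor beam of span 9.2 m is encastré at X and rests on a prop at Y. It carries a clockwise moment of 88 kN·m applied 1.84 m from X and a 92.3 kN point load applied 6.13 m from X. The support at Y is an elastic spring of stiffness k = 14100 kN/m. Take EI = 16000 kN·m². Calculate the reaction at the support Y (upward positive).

R_Y = 52.75 kN

Take the reaction at Y as the redundant and release it; the primary structure is a cantilever fixed at X.
Primary-structure tip deflection at Y by superposition:
  clockwise couple 88 at a = 1.84: M₀a(2L − a)/(2EI) = 1341/EI
  point load 92.3 at a = 6.13: Pa²(3L − a)/(6EI) = 12411/EI
  δ_0 = 13752/EI
Tip deflection under a unit load at Y: L³/(3EI) = 259.6/EI.
With EI = 16000 kN·m²: δ_0 = 0.85948 m and δ_{YY} = 0.016223 m/kN.
Compatibility — the spring shortens by R_Y/k under the reaction it provides: δ_0 − R_Y·δ_{YY} = R_Y/k. With 1/k = 0.000071 m/kN, R_Y = δ_0 / (δ_{YY} + 1/k) = 0.85948 / (0.016223 + 0.000071) = 52.75 kN.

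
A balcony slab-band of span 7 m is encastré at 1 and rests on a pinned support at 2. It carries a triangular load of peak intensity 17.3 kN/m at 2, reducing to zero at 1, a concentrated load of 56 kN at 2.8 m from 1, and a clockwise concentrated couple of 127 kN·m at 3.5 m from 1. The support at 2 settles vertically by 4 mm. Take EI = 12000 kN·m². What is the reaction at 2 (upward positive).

Release the roller at 2. Primary structure: cantilever fixed at 1.
Primary-structure tip deflection at 2 by superposition:
  triangular load, peak 17.3 at the free end: 11w₀L⁴/(120EI) = 3808/EI
  point load 56 at a = 2.8: Pa²(3L − a)/(6EI) = 1332/EI
  clockwise couple 127 at a = 3.5: M₀a(2L − a)/(2EI) = 2334/EI
  δ_0 = 7473/EI
Tip deflection under a unit load at 2: L³/(3EI) = 114.3/EI.
With EI = 12000 kN·m²: δ_0 = 0.62275 m and δ_{22} = 0.009528 m/kN.
Compatibility — the beam at 2 must follow the support down by 0.004 m: δ_0 − R_2·δ_{22} = 0.004, so R_2 = (0.62275 − 0.004)/0.009528 = 64.94 kN.

R_2 = 64.94 kN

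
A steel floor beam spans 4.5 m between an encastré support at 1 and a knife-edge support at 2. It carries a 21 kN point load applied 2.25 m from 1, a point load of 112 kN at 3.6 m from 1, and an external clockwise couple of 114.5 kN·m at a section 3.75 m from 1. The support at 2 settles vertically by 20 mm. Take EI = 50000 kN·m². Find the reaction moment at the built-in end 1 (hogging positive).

Choose R_2 as the redundant. The primary structure is the cantilever fixed at 1.
Free-end deflection of the primary structure under the applied loading (downward +):
  point load 21 at a = 2.25: Pa²(3L − a)/(6EI) = 199.3/EI
  point load 112 at a = 3.6: Pa²(3L − a)/(6EI) = 2395/EI
  clockwise couple 114.5 at a = 3.75: M₀a(2L − a)/(2EI) = 1127/EI
  δ_0 = 3721/EI
Tip deflection under a unit load at 2: L³/(3EI) = 30.38/EI.
With EI = 50000 kN·m²: δ_0 = 0.074429 m and δ_{22} = 0.000607 m/kN.
Compatibility — the beam at 2 must follow the support down by 0.02 m: δ_0 − R_2·δ_{22} = 0.02, so R_2 = (0.074429 − 0.02)/0.000607 = 89.6 kN.
Moment equilibrium about 1: M_1 = Σ(load moments about 1) − R_2·L = 565 − 89.6×4.5 = 161.8 kN·m.

M_1 = 161.8 kN·m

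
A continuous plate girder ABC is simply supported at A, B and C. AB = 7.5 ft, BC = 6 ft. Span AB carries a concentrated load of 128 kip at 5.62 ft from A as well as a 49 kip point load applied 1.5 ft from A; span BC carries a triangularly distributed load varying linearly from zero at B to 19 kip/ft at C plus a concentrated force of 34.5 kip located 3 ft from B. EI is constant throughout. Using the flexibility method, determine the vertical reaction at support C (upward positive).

Insert a hinge at B; M_B is the redundant, and each span becomes simply supported.
End slopes at the hinge B, treating each span as simply supported:
  span AB: point load 128 at a = 5.62: Pab(L + a)/(6LEI) = 394.3/EI
  span AB: point load 49 at a = 1.5: Pab(L + a)/(6LEI) = 88.2/EI
  span BC: triangular load, peak 19: 7w₀L³/(360EI) = 79.8/EI
  span BC: point load 34.5 at a = 3: Pab(L + b)/(6LEI) = 77.62/EI
  relative rotation θ_0 = (482.5 + 157.4)/EI = 639.9/EI
A unit hogging moment at B produces rotation L₁/(3EI) + L₂/(3EI) = 4.5/EI.
Compatibility: M_B·(L₁+L₂)/(3EI) = θ_0, giving M_B = 142.2 kip·ft (hogging).
Span BC, ΣM about C: R_B^{BC}·6 = 217.5 + 142.2, so R_B^{BC} = 59.95 kip and R_C = 91.5 − 59.95 = 31.55 kip.

R_C = 31.55 kip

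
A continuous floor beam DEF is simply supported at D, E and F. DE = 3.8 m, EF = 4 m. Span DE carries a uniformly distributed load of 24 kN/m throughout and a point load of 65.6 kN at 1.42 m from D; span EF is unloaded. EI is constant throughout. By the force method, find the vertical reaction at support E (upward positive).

Take M_E as the redundant. Released structure: two simple spans DE and EF with a hinge at E.
Rotations at E on the released spans (each span's end-slope, ×1/EI):
  span DE: UDL 24: wL³/(24EI) = 54.87/EI
  span DE: point load 65.6 at a = 1.42: Pab(L + a)/(6LEI) = 50.76/EI
  relative rotation θ_0 = (105.6 + 0)/EI = 105.6/EI
A unit hogging moment at E produces rotation L₁/(3EI) + L₂/(3EI) = 2.6/EI.
Slope continuity at E: θ_0 = M_E·2.6/EI, so M_E = 105.6/2.6 = 40.63 kN·m (hogging).
Span DE, ΣM about D with M_E applied at E: R_E^{DE}·3.8 = 266.4 + 40.63, so R_E^{DE} = 80.8 kN and R_D = 156.8 − 80.8 = 76 kN.
Span EF, ΣM about F: R_E^{EF}·4 = 0 + 40.63, so R_E^{EF} = 10.16 kN and R_F = 0 − 10.16 = -10.16 kN.
R_E = 80.8 + 10.16 = 90.96 kN.

R_E = 90.96 kN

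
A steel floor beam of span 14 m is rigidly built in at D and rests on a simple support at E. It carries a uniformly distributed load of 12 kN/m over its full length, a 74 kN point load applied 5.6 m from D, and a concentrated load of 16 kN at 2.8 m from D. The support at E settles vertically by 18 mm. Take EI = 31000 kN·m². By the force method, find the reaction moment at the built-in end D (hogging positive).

Remove the prop at E; the released (primary) structure is a cantilever built in at D.
Free-end deflection of the primary structure under the applied loading (downward +):
  UDL 12: wL⁴/(8EI) = 57624/EI
  point load 74 at a = 5.6: Pa²(3L − a)/(6EI) = 14079/EI
  point load 16 at a = 2.8: Pa²(3L − a)/(6EI) = 819.5/EI
  δ_0 = 72522/EI
Tip deflection under a unit load at E: L³/(3EI) = 914.7/EI.
With EI = 31000 kN·m²: δ_0 = 2.3394 m and δ_{EE} = 0.029505 m/kN.
Compatibility — the beam at E must follow the support down by 0.018 m: δ_0 − R_E·δ_{EE} = 0.018, so R_E = (2.3394 − 0.018)/0.029505 = 78.68 kN.
Moment equilibrium about D: M_D = Σ(load moments about D) − R_E·L = 1635 − 78.68×14 = 533.7 kN·m.

M_D = 533.7 kN·m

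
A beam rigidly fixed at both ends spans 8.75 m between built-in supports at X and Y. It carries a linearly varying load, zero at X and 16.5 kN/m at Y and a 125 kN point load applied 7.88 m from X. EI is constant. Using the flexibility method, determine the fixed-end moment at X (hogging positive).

M_X = 51.85 kN·m

Take the two fixed-end moments M_X, M_Y as redundants; the released structure is the simple span XY.
Simple-span end rotations at X and Y under the given loads:
  at X: triangular load, peak 16.5: 7w₀L³/(360EI) = 214.9/EI
  at Y: triangular load, peak 16.5: w₀L³/(45EI) = 245.6/EI
  at X: point load 125 at a = 7.88: Pab(L + b)/(6LEI) = 157/EI
  at Y: point load 125 at a = 7.88: Pab(L + a)/(6LEI) = 271.4/EI
  θ_X0 = 372/EI,  θ_Y0 = 517.1/EI
Flexibility coefficients: a unit moment at one end gives L/(3EI) there and L/(6EI) at the far end, so f₁₁ = f₂₂ = 2.917/EI and f₁₂ = f₂₁ = 1.458/EI.
Compatibility — zero rotation at each built-in end:
  2.917 M_X + 1.458 M_Y = 372
  1.458 M_X + 2.917 M_Y = 517.1
Solving the pair gives M_X = 51.85 kN·m and M_Y = 151.4 kN·m (hogging).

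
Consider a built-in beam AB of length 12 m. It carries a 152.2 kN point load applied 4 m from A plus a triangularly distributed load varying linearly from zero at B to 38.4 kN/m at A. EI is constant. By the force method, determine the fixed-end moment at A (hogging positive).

Release both end moments; the primary structure is a simply-supported span AB with redundants M_A and M_B.
End rotations of the released simple span under the applied load (×1/EI):
  at A: point load 152.2 at a = 4: Pab(L + b)/(6LEI) = 1353/EI
  at B: point load 152.2 at a = 4: Pab(L + a)/(6LEI) = 1082/EI
  at A: triangular load, peak 38.4: w₀L³/(45EI) = 1475/EI
  at B: triangular load, peak 38.4: 7w₀L³/(360EI) = 1290/EI
  θ_A0 = 2827/EI,  θ_B0 = 2373/EI
Flexibility coefficients: a unit moment at one end gives L/(3EI) there and L/(6EI) at the far end, so f₁₁ = f₂₂ = 4/EI and f₁₂ = f₂₁ = 2/EI.
Compatibility — zero rotation at each built-in end:
  4 M_A + 2 M_B = 2827
  2 M_A + 4 M_B = 2373
Solving the pair gives M_A = 547.1 kN·m and M_B = 319.6 kN·m (hogging).

M_A = 547.1 kN·m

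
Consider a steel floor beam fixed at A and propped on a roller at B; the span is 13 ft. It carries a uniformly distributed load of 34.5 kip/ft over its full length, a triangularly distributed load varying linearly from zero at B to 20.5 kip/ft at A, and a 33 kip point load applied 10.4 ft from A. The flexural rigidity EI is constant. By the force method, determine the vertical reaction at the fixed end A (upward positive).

Release the roller at B. Primary structure: cantilever fixed at A.
Free-end deflection of the primary structure under the applied loading (downward +):
  UDL 34.5: wL⁴/(8EI) = 123169/EI
  triangular load, peak 20.5 at the fixed end: w₀L⁴/(30EI) = 19517/EI
  point load 33 at a = 10.4: Pa²(3L − a)/(6EI) = 17014/EI
  δ_0 = 159700/EI
Tip deflection under a unit load at B: L³/(3EI) = 732.3/EI.
Compatibility at B: δ_0 − R_B·δ_{BB} = 0, so R_B = 159700/732.3 = 218.1 kip.
Vertical equilibrium: R_A = ΣP − R_B = 614.8 − 218.1 = 396.7 kip.

R_A = 396.7 kip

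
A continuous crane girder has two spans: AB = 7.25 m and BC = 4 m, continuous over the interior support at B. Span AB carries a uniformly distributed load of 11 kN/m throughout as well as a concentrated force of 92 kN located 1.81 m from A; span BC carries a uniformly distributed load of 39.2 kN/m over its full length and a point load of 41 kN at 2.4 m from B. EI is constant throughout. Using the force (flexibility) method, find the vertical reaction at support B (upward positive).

Insert a hinge at B; M_B is the redundant, and each span becomes simply supported.
Discontinuity in slope at B on the released structure — sum the simple-span end rotations:
  span AB: UDL 11: wL³/(24EI) = 174.7/EI
  span AB: point load 92 at a = 1.81: Pab(L + a)/(6LEI) = 188.7/EI
  span BC: UDL 39.2: wL³/(24EI) = 104.5/EI
  span BC: point load 41 at a = 2.4: Pab(L + b)/(6LEI) = 36.74/EI
  relative rotation θ_0 = (363.3 + 141.3)/EI = 504.6/EI
A unit hogging moment at B produces rotation L₁/(3EI) + L₂/(3EI) = 3.75/EI.
Compatibility: M_B·(L₁+L₂)/(3EI) = θ_0, giving M_B = 134.6 kN·m (hogging).
Span AB, ΣM about A with M_B applied at B: R_B^{AB}·7.25 = 455.6 + 134.6, so R_B^{AB} = 81.4 kN and R_A = 171.8 − 81.4 = 90.35 kN.
Span BC, ΣM about C: R_B^{BC}·4 = 379.2 + 134.6, so R_B^{BC} = 128.4 kN and R_C = 197.8 − 128.4 = 69.36 kN.
R_B = 81.4 + 128.4 = 209.8 kN.

R_B = 209.8 kN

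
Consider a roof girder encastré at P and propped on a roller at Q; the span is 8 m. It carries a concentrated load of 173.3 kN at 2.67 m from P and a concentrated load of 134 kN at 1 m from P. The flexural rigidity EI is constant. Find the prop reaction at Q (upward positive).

Choose R_Q as the redundant. The primary structure is the cantilever fixed at P.
Free-end deflection of the primary structure under the applied loading (downward +):
  point load 173.3 at a = 2.67: Pa²(3L − a)/(6EI) = 4392/EI
  point load 134 at a = 1: Pa²(3L − a)/(6EI) = 513.7/EI
  δ_0 = 4906/EI
Tip deflection under a unit load at Q: L³/(3EI) = 170.7/EI.
The prop prevents deflection at Q: R_Q = δ_0/δ_{QQ} = 4906/170.7 = 28.74 kN.

R_Q = 28.74 kN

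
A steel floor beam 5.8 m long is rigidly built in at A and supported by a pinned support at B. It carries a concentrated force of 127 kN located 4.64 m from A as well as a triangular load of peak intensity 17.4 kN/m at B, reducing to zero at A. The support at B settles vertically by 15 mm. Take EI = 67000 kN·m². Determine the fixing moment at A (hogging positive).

Release the roller at B. Primary structure: cantilever fixed at A.
Free-end deflection of the primary structure under the applied loading (downward +):
  point load 127 at a = 4.64: Pa²(3L − a)/(6EI) = 5815/EI
  triangular load, peak 17.4 at the free end: 11w₀L⁴/(120EI) = 1805/EI
  δ_0 = 7620/EI
Flexibility coefficient — unit upward force at B: δ_{BB} = L³/(3EI) = 65.04/EI.
With EI = 67000 kN·m²: δ_0 = 0.11373 m and δ_{BB} = 0.000971 m/kN.
Compatibility — the beam at B must follow the support down by 0.015 m: δ_0 − R_B·δ_{BB} = 0.015, so R_B = (0.11373 − 0.015)/0.000971 = 101.7 kN.
Moment equilibrium about A: M_A = Σ(load moments about A) − R_B·L = 784.4 − 101.7×5.8 = 194.5 kN·m.

M_A = 194.5 kN·m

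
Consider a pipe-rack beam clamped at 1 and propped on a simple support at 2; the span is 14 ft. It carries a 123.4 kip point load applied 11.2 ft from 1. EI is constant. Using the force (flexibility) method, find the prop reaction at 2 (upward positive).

R_2 = 86.87 kip

Remove the prop at 2; the released (primary) structure is a cantilever built in at 1.
Free-end deflection of the primary structure under the applied loading (downward +):
  point load 123.4 at a = 11.2: Pa²(3L − a)/(6EI) = 79460/EI
Flexibility coefficient — unit upward force at 2: δ_{22} = L³/(3EI) = 914.7/EI.
The prop prevents deflection at 2: R_2 = δ_0/δ_{22} = 79460/914.7 = 86.87 kip.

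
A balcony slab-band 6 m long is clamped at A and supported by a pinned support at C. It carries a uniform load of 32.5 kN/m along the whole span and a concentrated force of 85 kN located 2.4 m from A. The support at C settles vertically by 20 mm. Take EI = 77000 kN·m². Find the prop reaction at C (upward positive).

R_C = 69.42 kN

Release the roller at C. Primary structure: cantilever fixed at A.
Downward deflection at the released point C due to the loads:
  UDL 32.5: wL⁴/(8EI) = 5265/EI
  point load 85 at a = 2.4: Pa²(3L − a)/(6EI) = 1273/EI
  δ_0 = 6538/EI
Tip deflection under a unit load at C: L³/(3EI) = 72/EI.
With EI = 77000 kN·m²: δ_0 = 0.084909 m and δ_{CC} = 0.000935 m/kN.
Compatibility — the beam at C must follow the support down by 0.02 m: δ_0 − R_C·δ_{CC} = 0.02, so R_C = (0.084909 − 0.02)/0.000935 = 69.42 kN.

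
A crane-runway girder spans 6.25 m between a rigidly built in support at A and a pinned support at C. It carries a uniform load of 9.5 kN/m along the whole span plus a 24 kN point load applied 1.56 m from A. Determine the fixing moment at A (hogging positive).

M_A = 70.98 kN·m

Release the roller at C. Primary structure: cantilever fixed at A.
Deflection at C on the released cantilever, summing each load's contribution:
  UDL 9.5: wL⁴/(8EI) = 1812/EI
  point load 24 at a = 1.56: Pa²(3L − a)/(6EI) = 167.3/EI
  δ_0 = 1979/EI
Flexibility coefficient — unit upward force at C: δ_{CC} = L³/(3EI) = 81.38/EI.
Compatibility at C: δ_0 − R_C·δ_{CC} = 0, so R_C = 1979/81.38 = 24.32 kN.
Moment equilibrium about A: M_A = Σ(load moments about A) − R_C·L = 223 − 24.32×6.25 = 70.98 kN·m.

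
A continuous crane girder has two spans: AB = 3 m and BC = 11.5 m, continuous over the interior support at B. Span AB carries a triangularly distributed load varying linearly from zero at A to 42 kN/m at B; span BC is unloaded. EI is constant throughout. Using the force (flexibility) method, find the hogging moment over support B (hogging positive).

Insert a hinge at B; M_B is the redundant, and each span becomes simply supported.
Discontinuity in slope at B on the released structure — sum the simple-span end rotations:
  span AB: triangular load, peak 42: w₀L³/(45EI) = 25.2/EI
  relative rotation θ_0 = (25.2 + 0)/EI = 25.2/EI
A unit hogging moment at B produces rotation L₁/(3EI) + L₂/(3EI) = 4.833/EI.
Slope continuity at B: θ_0 = M_B·4.833/EI, so M_B = 25.2/4.833 = 5.214 kN·m (hogging).

M_B = 5.214 kN·m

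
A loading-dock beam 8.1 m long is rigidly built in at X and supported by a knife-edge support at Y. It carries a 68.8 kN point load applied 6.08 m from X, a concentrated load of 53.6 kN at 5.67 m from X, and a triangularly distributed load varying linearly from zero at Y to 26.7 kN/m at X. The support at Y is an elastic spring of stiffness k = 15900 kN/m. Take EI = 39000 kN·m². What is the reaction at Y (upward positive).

R_Y = 94.12 kN

Take the reaction at Y as the redundant and release it; the primary structure is a cantilever fixed at X.
Primary-structure tip deflection at Y by superposition:
  point load 68.8 at a = 6.08: Pa²(3L − a)/(6EI) = 7723/EI
  point load 53.6 at a = 5.67: Pa²(3L − a)/(6EI) = 5350/EI
  triangular load, peak 26.7 at the fixed end: w₀L⁴/(30EI) = 3831/EI
  δ_0 = 16905/EI
Tip deflection under a unit load at Y: L³/(3EI) = 177.1/EI.
With EI = 39000 kN·m²: δ_0 = 0.43346 m and δ_{YY} = 0.004542 m/kN.
Compatibility — the spring shortens by R_Y/k under the reaction it provides: δ_0 − R_Y·δ_{YY} = R_Y/k. With 1/k = 0.000063 m/kN, R_Y = δ_0 / (δ_{YY} + 1/k) = 0.43346 / (0.004542 + 0.000063) = 94.12 kN.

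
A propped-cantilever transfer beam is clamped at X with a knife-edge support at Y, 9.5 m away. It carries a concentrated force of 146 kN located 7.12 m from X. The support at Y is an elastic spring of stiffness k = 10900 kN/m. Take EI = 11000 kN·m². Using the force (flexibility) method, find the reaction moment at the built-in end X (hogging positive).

Take the reaction at Y as the redundant and release it; the primary structure is a cantilever fixed at X.
Primary-structure tip deflection at Y by superposition:
  point load 146 at a = 7.12: Pa²(3L − a)/(6EI) = 26374/EI
Tip deflection under a unit load at Y: L³/(3EI) = 285.8/EI.
With EI = 11000 kN·m²: δ_0 = 2.3976 m and δ_{YY} = 0.025981 m/kN.
Compatibility — the spring shortens by R_Y/k under the reaction it provides: δ_0 − R_Y·δ_{YY} = R_Y/k. With 1/k = 0.000092 m/kN, R_Y = δ_0 / (δ_{YY} + 1/k) = 2.3976 / (0.025981 + 0.000092) = 91.96 kN.
Moment equilibrium about X: M_X = Σ(load moments about X) − R_Y·L = 1040 − 91.96×9.5 = 165.9 kN·m.

M_X = 165.9 kN·m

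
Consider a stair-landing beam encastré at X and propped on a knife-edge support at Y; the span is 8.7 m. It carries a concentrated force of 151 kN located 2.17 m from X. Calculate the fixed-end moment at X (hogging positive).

Remove the prop at Y; the released (primary) structure is a cantilever built in at X.
Downward deflection at the released point Y due to the loads:
  point load 151 at a = 2.17: Pa²(3L − a)/(6EI) = 2836/EI
Tip deflection under a unit load at Y: L³/(3EI) = 219.5/EI.
Compatibility at Y: δ_0 − R_Y·δ_{YY} = 0, so R_Y = 2836/219.5 = 12.92 kN.
Moment equilibrium about X: M_X = Σ(load moments about X) − R_Y·L = 327.7 − 12.92×8.7 = 215.3 kN·m.

M_X = 215.3 kN·m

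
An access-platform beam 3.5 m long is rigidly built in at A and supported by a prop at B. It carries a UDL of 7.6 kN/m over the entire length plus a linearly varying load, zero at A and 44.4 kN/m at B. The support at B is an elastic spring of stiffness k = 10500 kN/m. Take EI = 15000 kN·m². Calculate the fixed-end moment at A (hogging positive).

Release the roller at B. Primary structure: cantilever fixed at A.
Deflection at B on the released cantilever, summing each load's contribution:
  UDL 7.6: wL⁴/(8EI) = 142.6/EI
  triangular load, peak 44.4 at the free end: 11w₀L⁴/(120EI) = 610.8/EI
  δ_0 = 753.3/EI
Flexibility coefficient — unit upward force at B: δ_{BB} = L³/(3EI) = 14.29/EI.
With EI = 15000 kN·m²: δ_0 = 0.050221 m and δ_{BB} = 0.000953 m/kN.
Compatibility — the spring shortens by R_B/k under the reaction it provides: δ_0 − R_B·δ_{BB} = R_B/k. With 1/k = 0.000095 m/kN, R_B = δ_0 / (δ_{BB} + 1/k) = 0.050221 / (0.000953 + 0.000095) = 47.92 kN.
Moment equilibrium about A: M_A = Σ(load moments about A) − R_B·L = 227.8 − 47.92×3.5 = 60.13 kN·m.

M_A = 60.13 kN·m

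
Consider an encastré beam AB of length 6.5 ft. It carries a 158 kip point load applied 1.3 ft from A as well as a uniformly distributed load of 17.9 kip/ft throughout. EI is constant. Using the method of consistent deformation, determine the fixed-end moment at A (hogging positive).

Take the two fixed-end moments M_A, M_B as redundants; the released structure is the simple span AB.
Simple-span end rotations at A and B under the given loads:
  at A: point load 158 at a = 1.3: Pab(L + b)/(6LEI) = 320.4/EI
  at B: point load 158 at a = 1.3: Pab(L + a)/(6LEI) = 213.6/EI
  at A: UDL 17.9: wL³/(24EI) = 204.8/EI
  at B: UDL 17.9: wL³/(24EI) = 204.8/EI
  θ_A0 = 525.2/EI,  θ_B0 = 418.4/EI
Flexibility coefficients: a unit moment at one end gives L/(3EI) there and L/(6EI) at the far end, so f₁₁ = f₂₂ = 2.167/EI and f₁₂ = f₂₁ = 1.083/EI.
Compatibility — zero rotation at each built-in end:
  2.167 M_A + 1.083 M_B = 525.2
  1.083 M_A + 2.167 M_B = 418.4
Solving the pair gives M_A = 194.5 kip·ft and M_B = 95.89 kip·ft (hogging).

M_A = 194.5 kip·ft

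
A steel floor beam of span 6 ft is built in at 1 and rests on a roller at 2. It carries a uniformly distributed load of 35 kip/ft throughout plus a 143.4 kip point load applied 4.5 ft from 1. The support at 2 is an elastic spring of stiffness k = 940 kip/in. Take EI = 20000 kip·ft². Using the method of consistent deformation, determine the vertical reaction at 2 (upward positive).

R_2 = 165.4 kip

Choose R_2 as the redundant. The primary structure is the cantilever fixed at 1.
Deflection at 2 on the released cantilever, summing each load's contribution:
  UDL 35: wL⁴/(8EI) = 5670/EI
  point load 143.4 at a = 4.5: Pa²(3L − a)/(6EI) = 6534/EI
  δ_0 = 12204/EI
Flexibility coefficient — unit upward force at 2: δ_{22} = L³/(3EI) = 72/EI.
With EI = 20000 kip·ft²: δ_0 = 0.61018 ft and δ_{22} = 0.0036 ft/kip.
Compatibility — the spring shortens by R_2/k under the reaction it provides: δ_0 − R_2·δ_{22} = R_2/k. With 1/k = 1/(940×12) ft/kip = 0.000089 ft/kip, R_2 = δ_0 / (δ_{22} + 1/k) = 0.61018 / (0.0036 + 0.000089) = 165.4 kip.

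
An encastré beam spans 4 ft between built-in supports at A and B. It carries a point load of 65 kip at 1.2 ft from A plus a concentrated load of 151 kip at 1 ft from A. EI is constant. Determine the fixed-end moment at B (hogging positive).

M_B = 44.69 kip·ft

Release both end moments; the primary structure is a simply-supported span AB with redundants M_A and M_B.
Simple-span end rotations at A and B under the given loads:
  at A: point load 65 at a = 1.2: Pab(L + b)/(6LEI) = 61.88/EI
  at B: point load 65 at a = 1.2: Pab(L + a)/(6LEI) = 47.32/EI
  at A: point load 151 at a = 1: Pab(L + b)/(6LEI) = 132.1/EI
  at B: point load 151 at a = 1: Pab(L + a)/(6LEI) = 94.38/EI
  θ_A0 = 194/EI,  θ_B0 = 141.7/EI
Flexibility coefficients: a unit moment at one end gives L/(3EI) there and L/(6EI) at the far end, so f₁₁ = f₂₂ = 1.333/EI and f₁₂ = f₂₁ = 0.6667/EI.
Compatibility — zero rotation at each built-in end:
  1.333 M_A + 0.6667 M_B = 194
  0.6667 M_A + 1.333 M_B = 141.7
Solving the pair gives M_A = 123.2 kip·ft and M_B = 44.69 kip·ft (hogging).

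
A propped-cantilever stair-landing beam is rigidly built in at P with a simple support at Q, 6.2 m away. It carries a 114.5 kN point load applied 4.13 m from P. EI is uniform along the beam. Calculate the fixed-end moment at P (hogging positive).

M_P = 105.3 kN·m

Take the reaction at Q as the redundant and release it; the primary structure is a cantilever fixed at P.
Primary-structure tip deflection at Q by superposition:
  point load 114.5 at a = 4.13: Pa²(3L − a)/(6EI) = 4710/EI
Flexibility coefficient — unit upward force at Q: δ_{QQ} = L³/(3EI) = 79.44/EI.
The prop prevents deflection at Q: R_Q = δ_0/δ_{QQ} = 4710/79.44 = 59.29 kN.
Moment equilibrium about P: M_P = Σ(load moments about P) − R_Q·L = 472.9 − 59.29×6.2 = 105.3 kN·m.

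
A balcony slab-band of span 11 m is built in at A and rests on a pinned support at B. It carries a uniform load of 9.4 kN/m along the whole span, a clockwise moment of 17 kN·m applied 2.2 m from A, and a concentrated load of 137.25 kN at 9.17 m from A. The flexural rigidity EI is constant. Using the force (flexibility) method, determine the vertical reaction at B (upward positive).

Choose R_B as the redundant. The primary structure is the cantilever fixed at A.
Deflection at B on the released cantilever, summing each load's contribution:
  UDL 9.4: wL⁴/(8EI) = 17203/EI
  clockwise couple 17 at a = 2.2: M₀a(2L − a)/(2EI) = 370.3/EI
  point load 137.25 at a = 9.17: Pa²(3L − a)/(6EI) = 45838/EI
  δ_0 = 63411/EI
Flexibility coefficient — unit upward force at B: δ_{BB} = L³/(3EI) = 443.7/EI.
Compatibility at B: δ_0 − R_B·δ_{BB} = 0, so R_B = 63411/443.7 = 142.9 kN.

R_B = 142.9 kN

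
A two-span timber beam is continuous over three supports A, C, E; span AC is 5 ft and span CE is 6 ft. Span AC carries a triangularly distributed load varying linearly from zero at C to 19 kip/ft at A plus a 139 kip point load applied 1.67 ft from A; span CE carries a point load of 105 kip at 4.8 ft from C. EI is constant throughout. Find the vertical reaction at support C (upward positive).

Release continuity at C by inserting a hinge; the redundant is the internal moment M_C. The primary structure is two simply-supported spans AC and CE.
Rotations at C on the released spans (each span's end-slope, ×1/EI):
  span AC: triangular load, peak 19: 7w₀L³/(360EI) = 46.18/EI
  span AC: point load 139 at a = 1.67: Pab(L + a)/(6LEI) = 171.9/EI
  span CE: point load 105 at a = 4.8: Pab(L + b)/(6LEI) = 121/EI
  relative rotation θ_0 = (218 + 121)/EI = 339/EI
A unit hogging moment at C produces rotation L₁/(3EI) + L₂/(3EI) = 3.667/EI.
Compatibility: M_C·(L₁+L₂)/(3EI) = θ_0, giving M_C = 92.46 kip·ft (hogging).
Span AC, ΣM about A with M_C applied at C: R_C^{AC}·5 = 311.3 + 92.46, so R_C^{AC} = 80.75 kip and R_A = 186.5 − 80.75 = 105.7 kip.
Span CE, ΣM about E: R_C^{CE}·6 = 126 + 92.46, so R_C^{CE} = 36.41 kip and R_E = 105 − 36.41 = 68.59 kip.
R_C = 80.75 + 36.41 = 117.2 kip.

R_C = 117.2 kip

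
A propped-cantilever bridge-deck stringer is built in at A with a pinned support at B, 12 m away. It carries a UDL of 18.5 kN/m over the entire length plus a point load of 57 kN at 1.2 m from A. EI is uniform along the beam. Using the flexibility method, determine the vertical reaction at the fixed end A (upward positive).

Remove the prop at B; the released (primary) structure is a cantilever built in at A.
Downward deflection at the released point B due to the loads:
  UDL 18.5: wL⁴/(8EI) = 47952/EI
  point load 57 at a = 1.2: Pa²(3L − a)/(6EI) = 476.1/EI
  δ_0 = 48428/EI
Flexibility coefficient — unit upward force at B: δ_{BB} = L³/(3EI) = 576/EI.
Compatibility at B: δ_0 − R_B·δ_{BB} = 0, so R_B = 48428/576 = 84.08 kN.
Vertical equilibrium: R_A = ΣP − R_B = 279 − 84.08 = 194.9 kN.

R_A = 194.9 kN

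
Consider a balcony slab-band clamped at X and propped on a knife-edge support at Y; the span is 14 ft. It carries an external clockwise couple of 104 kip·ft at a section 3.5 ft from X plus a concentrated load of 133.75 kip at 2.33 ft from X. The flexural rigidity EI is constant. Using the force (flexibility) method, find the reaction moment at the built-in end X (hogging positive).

M_X = 273.9 kip·ft

Release the roller at Y. Primary structure: cantilever fixed at X.
Deflection at Y on the released cantilever, summing each load's contribution:
  clockwise couple 104 at a = 3.5: M₀a(2L − a)/(2EI) = 4459/EI
  point load 133.75 at a = 2.33: Pa²(3L − a)/(6EI) = 4801/EI
  δ_0 = 9260/EI
Flexibility coefficient — unit upward force at Y: δ_{YY} = L³/(3EI) = 914.7/EI.
The prop prevents deflection at Y: R_Y = δ_0/δ_{YY} = 9260/914.7 = 10.12 kip.
Moment equilibrium about X: M_X = Σ(load moments about X) − R_Y·L = 415.6 − 10.12×14 = 273.9 kip·ft.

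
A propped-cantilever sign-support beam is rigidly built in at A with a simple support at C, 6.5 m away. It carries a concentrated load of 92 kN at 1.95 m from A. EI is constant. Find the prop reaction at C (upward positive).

R_C = 11.18 kN

Release the roller at C. Primary structure: cantilever fixed at A.
Primary-structure tip deflection at C by superposition:
  point load 92 at a = 1.95: Pa²(3L − a)/(6EI) = 1023/EI
Flexibility coefficient — unit upward force at C: δ_{CC} = L³/(3EI) = 91.54/EI.
Compatibility at C: δ_0 − R_C·δ_{CC} = 0, so R_C = 1023/91.54 = 11.18 kN.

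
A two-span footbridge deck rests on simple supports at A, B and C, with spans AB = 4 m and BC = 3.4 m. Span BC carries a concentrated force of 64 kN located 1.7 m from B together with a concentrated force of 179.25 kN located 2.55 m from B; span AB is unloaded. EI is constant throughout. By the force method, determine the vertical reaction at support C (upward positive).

R_C = 151.3 kN

Insert a hinge at B; M_B is the redundant, and each span becomes simply supported.
Discontinuity in slope at B on the released structure — sum the simple-span end rotations:
  span BC: point load 64 at a = 1.7: Pab(L + b)/(6LEI) = 46.24/EI
  span BC: point load 179.25 at a = 2.55: Pab(L + b)/(6LEI) = 80.94/EI
  relative rotation θ_0 = (0 + 127.2)/EI = 127.2/EI
A unit hogging moment at B produces rotation L₁/(3EI) + L₂/(3EI) = 2.467/EI.
Slope continuity at B: θ_0 = M_B·2.467/EI, so M_B = 127.2/2.467 = 51.56 kN·m (hogging).
Span BC, ΣM about C: R_B^{BC}·3.4 = 261.2 + 51.56, so R_B^{BC} = 91.98 kN and R_C = 243.2 − 91.98 = 151.3 kN.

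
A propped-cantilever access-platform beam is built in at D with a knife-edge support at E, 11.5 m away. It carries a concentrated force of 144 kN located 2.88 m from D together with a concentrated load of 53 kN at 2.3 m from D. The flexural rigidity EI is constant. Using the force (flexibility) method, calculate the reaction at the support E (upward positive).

R_E = 15.38 kN

Release the roller at E. Primary structure: cantilever fixed at D.
Primary-structure tip deflection at E by superposition:
  point load 144 at a = 2.88: Pa²(3L − a)/(6EI) = 6294/EI
  point load 53 at a = 2.3: Pa²(3L − a)/(6EI) = 1505/EI
  δ_0 = 7799/EI
Tip deflection under a unit load at E: L³/(3EI) = 507/EI.
The prop prevents deflection at E: R_E = δ_0/δ_{EE} = 7799/507 = 15.38 kN.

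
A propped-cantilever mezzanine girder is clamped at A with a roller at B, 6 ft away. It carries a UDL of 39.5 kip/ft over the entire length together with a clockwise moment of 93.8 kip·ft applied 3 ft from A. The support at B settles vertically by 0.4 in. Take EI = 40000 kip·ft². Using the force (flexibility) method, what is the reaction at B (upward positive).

Take the reaction at B as the redundant and release it; the primary structure is a cantilever fixed at A.
Deflection at B on the released cantilever, summing each load's contribution:
  UDL 39.5: wL⁴/(8EI) = 6399/EI
  clockwise couple 93.8 at a = 3: M₀a(2L − a)/(2EI) = 1266/EI
  δ_0 = 7665/EI
Tip deflection under a unit load at B: L³/(3EI) = 72/EI.
With EI = 40000 kip·ft²: δ_0 = 0.19163 ft and δ_{BB} = 0.0018 ft/kip.
Compatibility — the beam at B must follow the support down by 0.03333 ft: δ_0 − R_B·δ_{BB} = 0.03333, so R_B = (0.19163 − 0.03333)/0.0018 = 87.94 kip.

R_B = 87.94 kip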